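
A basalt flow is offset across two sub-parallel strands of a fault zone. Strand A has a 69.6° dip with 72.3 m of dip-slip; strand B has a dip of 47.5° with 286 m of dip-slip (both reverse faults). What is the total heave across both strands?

218 m

heave_A = 72.3 × cos(69.6°) = 25.20 m
heave_B = 286 × cos(47.5°) = 193.2 m
total = 25.20 + 193.2 = 218 m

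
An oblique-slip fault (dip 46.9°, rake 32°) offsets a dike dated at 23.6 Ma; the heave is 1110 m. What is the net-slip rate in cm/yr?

dip-slip = heave / cos(dip) = 1110 / cos(46.9°) = 1625 m
net slip = dip-slip / sin(rake) = 1625 / sin(32°) = 3066 m
rate = 3066 m / 23.6 Ma = 0.000130 m/yr = 0.0130 cm/yr

0.0130 cm/yr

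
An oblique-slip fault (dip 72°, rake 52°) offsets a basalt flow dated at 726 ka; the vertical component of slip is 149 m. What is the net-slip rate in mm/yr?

0.274 mm/yr

dip-slip = throw / sin(dip) = 149 / sin(72°) = 156.7 m
net slip = dip-slip / sin(rake) = 156.7 / sin(52°) = 198.8 m
rate = 198.8 m / 726 ka = 0.000274 m/yr = 0.274 mm/yr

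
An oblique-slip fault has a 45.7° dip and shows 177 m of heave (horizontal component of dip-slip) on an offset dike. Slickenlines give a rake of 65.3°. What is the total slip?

dip-slip = heave / cos(dip) = 177 / cos(45.7°) = 253.4 m
net slip = dip-slip / sin(rake) = 253.4 / sin(65.3°) = 279 m

279 m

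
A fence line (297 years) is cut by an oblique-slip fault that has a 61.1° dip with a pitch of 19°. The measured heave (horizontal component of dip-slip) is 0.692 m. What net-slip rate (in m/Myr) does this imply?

14800 m/Myr

dip-slip = heave / cos(dip) = 0.692 / cos(61.1°) = 1.432 m
net slip = dip-slip / sin(rake) = 1.432 / sin(19°) = 4.398 m
rate = 4.398 m / 297 years = 0.0148 m/yr = 14800 m/Myr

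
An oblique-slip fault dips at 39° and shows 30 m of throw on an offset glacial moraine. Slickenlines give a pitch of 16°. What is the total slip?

173 m

dip-slip = throw / sin(dip) = 30 / sin(39°) = 47.67 m
net slip = dip-slip / sin(rake) = 47.67 / sin(16°) = 173 m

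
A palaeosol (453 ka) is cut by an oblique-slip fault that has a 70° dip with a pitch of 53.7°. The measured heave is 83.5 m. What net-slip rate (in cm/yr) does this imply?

dip-slip = heave / cos(dip) = 83.5 / cos(70°) = 244.1 m
net slip = dip-slip / sin(rake) = 244.1 / sin(53.7°) = 302.9 m
rate = 302.9 m / 453 ka = 0.000669 m/yr = 0.0669 cm/yr

0.0669 cm/yr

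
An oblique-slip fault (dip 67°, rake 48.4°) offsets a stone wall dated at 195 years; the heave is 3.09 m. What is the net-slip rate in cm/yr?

dip-slip = heave / cos(dip) = 3.09 / cos(67°) = 7.908 m
net slip = dip-slip / sin(rake) = 7.908 / sin(48.4°) = 10.58 m
rate = 10.58 m / 195 years = 0.0542 m/yr = 5.42 cm/yr

5.42 cm/yr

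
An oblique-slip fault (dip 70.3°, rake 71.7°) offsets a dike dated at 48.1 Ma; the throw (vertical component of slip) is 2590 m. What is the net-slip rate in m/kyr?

dip-slip = throw / sin(dip) = 2590 / sin(70.3°) = 2751 m
net slip = dip-slip / sin(rake) = 2751 / sin(71.7°) = 2898 m
rate = 2898 m / 48.1 Ma = 0.0000602 m/yr = 0.0602 m/kyr

0.0602 m/kyr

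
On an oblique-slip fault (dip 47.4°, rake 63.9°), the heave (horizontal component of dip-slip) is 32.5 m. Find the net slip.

53.5 m

dip-slip = heave / cos(dip) = 32.5 / cos(47.4°) = 48.01 m
net slip = dip-slip / sin(rake) = 48.01 / sin(63.9°) = 53.5 m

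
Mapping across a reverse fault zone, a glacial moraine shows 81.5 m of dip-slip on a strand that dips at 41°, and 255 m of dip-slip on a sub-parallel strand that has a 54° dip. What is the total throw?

throw_A = 81.5 × sin(41°) = 53.47 m
throw_B = 255 × sin(54°) = 206.3 m
total = 53.47 + 206.3 = 260 m

260 m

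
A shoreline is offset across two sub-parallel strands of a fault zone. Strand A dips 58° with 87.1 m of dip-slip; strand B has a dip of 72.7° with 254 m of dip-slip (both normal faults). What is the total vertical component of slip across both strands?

throw_A = 87.1 × sin(58°) = 73.86 m
throw_B = 254 × sin(72.7°) = 242.5 m
total = 73.86 + 242.5 = 316 m

316 m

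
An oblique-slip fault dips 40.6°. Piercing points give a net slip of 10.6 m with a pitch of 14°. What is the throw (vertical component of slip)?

1.67 m

dip-slip = net slip × sin(rake) = 10.6 m × sin(14°) = 2.564 m
throw = dip-slip × sin(dip) = 2.564 × sin(40.6°) = 1.67 m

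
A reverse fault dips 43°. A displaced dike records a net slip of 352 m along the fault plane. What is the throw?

240 m

throw = dip-slip × sin(dip) = 352 m × sin(43°) = 240 m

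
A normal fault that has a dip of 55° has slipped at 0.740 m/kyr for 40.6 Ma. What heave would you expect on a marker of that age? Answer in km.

dip-slip = rate × time = 0.740 m/kyr × 40.6 Ma = 30040 m
heave = dip-slip × cos(dip) = 30040 × cos(55°) = 17200 m = 17.2 km

17.2 km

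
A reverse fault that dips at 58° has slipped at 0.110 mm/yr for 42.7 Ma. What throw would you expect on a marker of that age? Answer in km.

dip-slip = rate × time = 0.110 mm/yr × 42.7 Ma = 4697 m
throw = dip-slip × sin(dip) = 4697 × sin(58°) = 3980 m = 3.98 km

3.98 km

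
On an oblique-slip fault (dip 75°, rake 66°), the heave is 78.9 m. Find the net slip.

334 m

dip-slip = heave / cos(dip) = 78.9 / cos(75°) = 304.8 m
net slip = dip-slip / sin(rake) = 304.8 / sin(66°) = 334 m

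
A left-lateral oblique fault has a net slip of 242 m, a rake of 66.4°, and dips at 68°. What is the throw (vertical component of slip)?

dip-slip = net slip × sin(rake) = 242 m × sin(66.4°) = 221.8 m
throw = dip-slip × sin(dip) = 221.8 × sin(68°) = 206 m

206 m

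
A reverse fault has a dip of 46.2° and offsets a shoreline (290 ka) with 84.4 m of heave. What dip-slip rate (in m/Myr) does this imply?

420 m/Myr

dip-slip = heave / cos(dip) = 84.4 m / cos(46.2°) = 121.9 m
rate = 121.9 m / 290 ka = 0.000420 m/yr = 420 m/Myr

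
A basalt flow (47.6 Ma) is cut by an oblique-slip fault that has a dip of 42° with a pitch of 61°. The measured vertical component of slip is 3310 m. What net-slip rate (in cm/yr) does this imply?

dip-slip = throw / sin(dip) = 3310 / sin(42°) = 4947 m
net slip = dip-slip / sin(rake) = 4947 / sin(61°) = 5656 m
rate = 5656 m / 47.6 Ma = 0.000119 m/yr = 0.0119 cm/yr

0.0119 cm/yr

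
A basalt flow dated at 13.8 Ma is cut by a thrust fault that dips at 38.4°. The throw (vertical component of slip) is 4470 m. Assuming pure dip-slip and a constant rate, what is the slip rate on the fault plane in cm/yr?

dip-slip = throw / sin(dip) = 4470 m / sin(38.4°) = 7196 m
rate = 7196 m / 13.8 Ma = 0.000521 m/yr = 0.0521 cm/yr

0.0521 cm/yr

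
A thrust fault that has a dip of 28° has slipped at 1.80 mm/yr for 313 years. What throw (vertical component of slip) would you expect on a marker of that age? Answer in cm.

26.5 cm

dip-slip = rate × time = 1.80 mm/yr × 313 years = 0.5634 m
throw = dip-slip × sin(dip) = 0.5634 × sin(28°) = 0.265 m = 26.5 cm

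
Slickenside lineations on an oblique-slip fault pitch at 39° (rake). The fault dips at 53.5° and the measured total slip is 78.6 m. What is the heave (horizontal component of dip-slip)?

dip-slip = net slip × sin(rake) = 78.6 m × sin(39°) = 49.46 m
heave = dip-slip × cos(dip) = 49.46 × cos(53.5°) = 29.4 m

29.4 m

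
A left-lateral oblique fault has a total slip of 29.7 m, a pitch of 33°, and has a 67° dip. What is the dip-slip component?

16.2 m

dip-slip = net slip × sin(rake) = 29.7 m × sin(33°) = 16.2 m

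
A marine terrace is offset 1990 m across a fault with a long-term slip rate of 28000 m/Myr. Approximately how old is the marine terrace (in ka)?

71.1 ka

age = offset / rate = 1990 m / (28000 m/Myr) = 71100 yr = 71.1 ka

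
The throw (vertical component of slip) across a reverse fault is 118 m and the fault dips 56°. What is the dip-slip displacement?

142 m

dip-slip = throw / sin(dip) = 118 / sin(56°) = 142 m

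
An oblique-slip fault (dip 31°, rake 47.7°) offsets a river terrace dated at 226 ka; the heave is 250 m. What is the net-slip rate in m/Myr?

dip-slip = heave / cos(dip) = 250 / cos(31°) = 291.7 m
net slip = dip-slip / sin(rake) = 291.7 / sin(47.7°) = 394.3 m
rate = 394.3 m / 226 ka = 0.00174 m/yr = 1740 m/Myr

1740 m/Myr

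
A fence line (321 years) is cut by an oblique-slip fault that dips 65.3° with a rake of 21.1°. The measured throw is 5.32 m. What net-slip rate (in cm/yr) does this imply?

5.07 cm/yr

dip-slip = throw / sin(dip) = 5.32 / sin(65.3°) = 5.856 m
net slip = dip-slip / sin(rake) = 5.856 / sin(21.1°) = 16.27 m
rate = 16.27 m / 321 years = 0.0507 m/yr = 5.07 cm/yr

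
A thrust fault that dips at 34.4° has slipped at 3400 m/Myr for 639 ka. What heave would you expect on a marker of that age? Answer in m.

1790 m

dip-slip = rate × time = 3400 m/Myr × 639 ka = 2173 m
heave = dip-slip × cos(dip) = 2173 × cos(34.4°) = 1790 m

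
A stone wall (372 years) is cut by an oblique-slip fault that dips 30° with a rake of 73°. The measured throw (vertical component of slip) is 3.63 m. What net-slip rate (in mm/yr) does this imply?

20.4 mm/yr

dip-slip = throw / sin(dip) = 3.63 / sin(30°) = 7.260 m
net slip = dip-slip / sin(rake) = 7.260 / sin(73°) = 7.592 m
rate = 7.592 m / 372 years = 0.0204 m/yr = 20.4 mm/yr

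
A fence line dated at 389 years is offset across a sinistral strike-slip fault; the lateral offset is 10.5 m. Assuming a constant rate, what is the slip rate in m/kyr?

27 m/kyr

rate = 10.5 m / 389 years = 0.0270 m/yr = 27 m/kyr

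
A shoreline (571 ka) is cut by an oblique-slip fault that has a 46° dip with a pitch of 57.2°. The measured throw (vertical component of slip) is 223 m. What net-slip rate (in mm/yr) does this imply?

0.646 mm/yr

dip-slip = throw / sin(dip) = 223 / sin(46°) = 310 m
net slip = dip-slip / sin(rake) = 310 / sin(57.2°) = 368.8 m
rate = 368.8 m / 571 ka = 0.000646 m/yr = 0.646 mm/yr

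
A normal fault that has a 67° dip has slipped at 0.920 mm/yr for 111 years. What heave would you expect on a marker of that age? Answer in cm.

dip-slip = rate × time = 0.920 mm/yr × 111 years = 0.1021 m
heave = dip-slip × cos(dip) = 0.1021 × cos(67°) = 0.0399 m = 3.99 cm

3.99 cm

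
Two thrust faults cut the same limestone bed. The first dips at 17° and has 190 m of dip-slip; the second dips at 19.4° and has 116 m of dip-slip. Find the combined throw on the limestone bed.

throw_A = 190 × sin(17°) = 55.55 m
throw_B = 116 × sin(19.4°) = 38.53 m
total = 55.55 + 38.53 = 94.1 m

94.1 m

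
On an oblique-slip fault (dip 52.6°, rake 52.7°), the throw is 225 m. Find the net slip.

dip-slip = throw / sin(dip) = 225 / sin(52.6°) = 283.2 m
net slip = dip-slip / sin(rake) = 283.2 / sin(52.7°) = 356 m

356 m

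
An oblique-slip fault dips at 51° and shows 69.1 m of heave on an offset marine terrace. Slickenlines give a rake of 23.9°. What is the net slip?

271 m

dip-slip = heave / cos(dip) = 69.1 / cos(51°) = 109.8 m
net slip = dip-slip / sin(rake) = 109.8 / sin(23.9°) = 271 m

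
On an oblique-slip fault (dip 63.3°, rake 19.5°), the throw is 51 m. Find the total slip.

dip-slip = throw / sin(dip) = 51 / sin(63.3°) = 57.09 m
net slip = dip-slip / sin(rake) = 57.09 / sin(19.5°) = 171 m

171 m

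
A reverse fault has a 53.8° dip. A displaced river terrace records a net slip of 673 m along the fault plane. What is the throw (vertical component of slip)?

throw = dip-slip × sin(dip) = 673 m × sin(53.8°) = 543 m

543 m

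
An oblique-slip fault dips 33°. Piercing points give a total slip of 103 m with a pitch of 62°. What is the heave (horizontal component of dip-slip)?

dip-slip = net slip × sin(rake) = 103 m × sin(62°) = 90.94 m
heave = dip-slip × cos(dip) = 90.94 × cos(33°) = 76.3 m

76.3 m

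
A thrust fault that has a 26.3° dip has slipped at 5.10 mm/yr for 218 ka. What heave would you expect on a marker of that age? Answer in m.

997 m

dip-slip = rate × time = 5.10 mm/yr × 218 ka = 1112 m
heave = dip-slip × cos(dip) = 1112 × cos(26.3°) = 997 m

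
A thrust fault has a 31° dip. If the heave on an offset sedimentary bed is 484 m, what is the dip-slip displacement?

dip-slip = heave / cos(dip) = 484 / cos(31°) = 565 m

565 m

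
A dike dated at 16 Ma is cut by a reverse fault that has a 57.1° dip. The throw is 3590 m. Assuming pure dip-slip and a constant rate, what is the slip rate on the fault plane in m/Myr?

dip-slip = throw / sin(dip) = 3590 m / sin(57.1°) = 4276 m
rate = 4276 m / 16 Ma = 0.000267 m/yr = 267 m/Myr

267 m/Myr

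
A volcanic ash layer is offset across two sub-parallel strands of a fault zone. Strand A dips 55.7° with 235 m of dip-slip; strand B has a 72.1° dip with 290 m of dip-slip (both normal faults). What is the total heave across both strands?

222 m

heave_A = 235 × cos(55.7°) = 132.4 m
heave_B = 290 × cos(72.1°) = 89.13 m
total = 132.4 + 89.13 = 222 m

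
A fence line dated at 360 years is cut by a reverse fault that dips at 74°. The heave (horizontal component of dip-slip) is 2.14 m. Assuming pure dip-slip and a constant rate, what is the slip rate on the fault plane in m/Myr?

dip-slip = heave / cos(dip) = 2.14 m / cos(74°) = 7.764 m
rate = 7.764 m / 360 years = 0.0216 m/yr = 21600 m/Myr

21600 m/Myr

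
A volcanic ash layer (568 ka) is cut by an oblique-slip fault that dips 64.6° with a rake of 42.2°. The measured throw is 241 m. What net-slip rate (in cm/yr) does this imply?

dip-slip = throw / sin(dip) = 241 / sin(64.6°) = 266.8 m
net slip = dip-slip / sin(rake) = 266.8 / sin(42.2°) = 397.2 m
rate = 397.2 m / 568 ka = 0.000699 m/yr = 0.0699 cm/yr

0.0699 cm/yr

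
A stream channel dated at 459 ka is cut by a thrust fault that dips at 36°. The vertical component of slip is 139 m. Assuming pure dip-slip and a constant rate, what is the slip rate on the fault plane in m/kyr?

0.515 m/kyr

dip-slip = throw / sin(dip) = 139 m / sin(36°) = 236.5 m
rate = 236.5 m / 459 ka = 0.000515 m/yr = 0.515 m/kyr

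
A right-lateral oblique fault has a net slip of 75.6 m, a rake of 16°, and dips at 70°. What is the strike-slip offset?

72.7 m

strike-slip = net slip × cos(rake) = 75.6 m × cos(16°) = 72.7 m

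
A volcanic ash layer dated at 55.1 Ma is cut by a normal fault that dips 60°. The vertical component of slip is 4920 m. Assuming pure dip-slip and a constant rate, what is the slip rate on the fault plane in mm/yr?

dip-slip = throw / sin(dip) = 4920 m / sin(60°) = 5681 m
rate = 5681 m / 55.1 Ma = 0.000103 m/yr = 0.103 mm/yr

0.103 mm/yr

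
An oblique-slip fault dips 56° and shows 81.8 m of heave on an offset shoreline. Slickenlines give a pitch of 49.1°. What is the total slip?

194 m

dip-slip = heave / cos(dip) = 81.8 / cos(56°) = 146.3 m
net slip = dip-slip / sin(rake) = 146.3 / sin(49.1°) = 194 m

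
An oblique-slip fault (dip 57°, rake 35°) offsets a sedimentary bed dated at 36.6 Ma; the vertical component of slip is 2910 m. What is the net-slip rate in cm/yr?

dip-slip = throw / sin(dip) = 2910 / sin(57°) = 3470 m
net slip = dip-slip / sin(rake) = 3470 / sin(35°) = 6049 m
rate = 6049 m / 36.6 Ma = 0.000165 m/yr = 0.0165 cm/yr

0.0165 cm/yr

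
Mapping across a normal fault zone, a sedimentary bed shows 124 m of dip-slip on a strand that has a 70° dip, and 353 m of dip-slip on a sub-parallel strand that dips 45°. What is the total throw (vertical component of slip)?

throw_A = 124 × sin(70°) = 116.5 m
throw_B = 353 × sin(45°) = 249.6 m
total = 116.5 + 249.6 = 366 m

366 m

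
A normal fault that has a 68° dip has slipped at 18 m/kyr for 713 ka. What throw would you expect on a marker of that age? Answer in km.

11.9 km

dip-slip = rate × time = 18 m/kyr × 713 ka = 12830 m
throw = dip-slip × sin(dip) = 12830 × sin(68°) = 11900 m = 11.9 km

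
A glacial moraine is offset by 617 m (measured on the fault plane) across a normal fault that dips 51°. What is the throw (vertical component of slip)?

479 m

throw = dip-slip × sin(dip) = 617 m × sin(51°) = 479 m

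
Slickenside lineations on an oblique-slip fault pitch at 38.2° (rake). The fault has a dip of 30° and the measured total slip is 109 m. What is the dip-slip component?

dip-slip = net slip × sin(rake) = 109 m × sin(38.2°) = 67.4 m

67.4 m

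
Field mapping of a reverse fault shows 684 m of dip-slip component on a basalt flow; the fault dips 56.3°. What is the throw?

throw = dip-slip × sin(dip) = 684 m × sin(56.3°) = 569 m

569 m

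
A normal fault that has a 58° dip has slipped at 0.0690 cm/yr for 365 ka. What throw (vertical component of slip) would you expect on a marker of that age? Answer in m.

dip-slip = rate × time = 0.0690 cm/yr × 365 ka = 251.9 m
throw = dip-slip × sin(dip) = 251.9 × sin(58°) = 214 m

214 m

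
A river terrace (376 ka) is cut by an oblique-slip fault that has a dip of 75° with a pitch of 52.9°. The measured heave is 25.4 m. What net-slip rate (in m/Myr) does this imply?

dip-slip = heave / cos(dip) = 25.4 / cos(75°) = 98.14 m
net slip = dip-slip / sin(rake) = 98.14 / sin(52.9°) = 123 m
rate = 123 m / 376 ka = 0.000327 m/yr = 327 m/Myr

327 m/Myr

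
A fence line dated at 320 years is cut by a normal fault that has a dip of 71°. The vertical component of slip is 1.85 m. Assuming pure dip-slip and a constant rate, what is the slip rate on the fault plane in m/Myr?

6110 m/Myr

dip-slip = throw / sin(dip) = 1.85 m / sin(71°) = 1.957 m
rate = 1.957 m / 320 years = 0.00611 m/yr = 6110 m/Myr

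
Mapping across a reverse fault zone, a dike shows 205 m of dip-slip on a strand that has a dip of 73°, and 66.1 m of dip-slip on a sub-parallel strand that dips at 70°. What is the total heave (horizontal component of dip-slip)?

heave_A = 205 × cos(73°) = 59.94 m
heave_B = 66.1 × cos(70°) = 22.61 m
total = 59.94 + 22.61 = 82.5 m

82.5 m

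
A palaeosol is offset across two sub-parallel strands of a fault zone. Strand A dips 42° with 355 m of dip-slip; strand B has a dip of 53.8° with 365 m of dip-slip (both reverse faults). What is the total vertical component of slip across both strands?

throw_A = 355 × sin(42°) = 237.5 m
throw_B = 365 × sin(53.8°) = 294.5 m
total = 237.5 + 294.5 = 532 m

532 m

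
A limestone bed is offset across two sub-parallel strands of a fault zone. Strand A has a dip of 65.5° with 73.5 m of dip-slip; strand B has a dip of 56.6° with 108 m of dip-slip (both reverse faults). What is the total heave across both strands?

89.9 m

heave_A = 73.5 × cos(65.5°) = 30.48 m
heave_B = 108 × cos(56.6°) = 59.45 m
total = 30.48 + 59.45 = 89.9 m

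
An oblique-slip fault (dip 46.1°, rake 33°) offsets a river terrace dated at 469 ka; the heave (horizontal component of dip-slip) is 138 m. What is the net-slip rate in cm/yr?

0.0779 cm/yr

dip-slip = heave / cos(dip) = 138 / cos(46.1°) = 199 m
net slip = dip-slip / sin(rake) = 199 / sin(33°) = 365.4 m
rate = 365.4 m / 469 ka = 0.000779 m/yr = 0.0779 cm/yr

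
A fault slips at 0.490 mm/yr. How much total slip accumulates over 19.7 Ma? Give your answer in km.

slip = rate × time = 0.490 mm/yr × 19.7 Ma = 9650 m = 9.65 km

9.65 km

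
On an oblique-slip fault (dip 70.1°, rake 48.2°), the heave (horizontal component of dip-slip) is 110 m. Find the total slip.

dip-slip = heave / cos(dip) = 110 / cos(70.1°) = 323.2 m
net slip = dip-slip / sin(rake) = 323.2 / sin(48.2°) = 434 m

434 m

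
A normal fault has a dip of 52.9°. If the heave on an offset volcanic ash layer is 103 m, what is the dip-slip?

171 m

dip-slip = heave / cos(dip) = 103 / cos(52.9°) = 171 m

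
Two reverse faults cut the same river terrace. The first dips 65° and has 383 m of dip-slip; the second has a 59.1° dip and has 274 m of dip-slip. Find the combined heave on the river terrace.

heave_A = 383 × cos(65°) = 161.9 m
heave_B = 274 × cos(59.1°) = 140.7 m
total = 161.9 + 140.7 = 303 m

303 m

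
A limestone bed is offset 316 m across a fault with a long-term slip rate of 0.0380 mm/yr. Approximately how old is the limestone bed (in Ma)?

age = offset / rate = 316 m / (0.0380 mm/yr) = 8.32e+06 yr = 8.32 Ma

8.32 Ma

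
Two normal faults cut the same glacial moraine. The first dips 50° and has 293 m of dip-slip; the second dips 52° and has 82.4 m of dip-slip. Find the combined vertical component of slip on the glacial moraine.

289 m

throw_A = 293 × sin(50°) = 224.5 m
throw_B = 82.4 × sin(52°) = 64.93 m
total = 224.5 + 64.93 = 289 m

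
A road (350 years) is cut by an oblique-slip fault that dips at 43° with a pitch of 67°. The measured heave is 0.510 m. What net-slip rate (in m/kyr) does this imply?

dip-slip = heave / cos(dip) = 0.510 / cos(43°) = 0.6973 m
net slip = dip-slip / sin(rake) = 0.6973 / sin(67°) = 0.7576 m
rate = 0.7576 m / 350 years = 0.00216 m/yr = 2.16 m/kyr

2.16 m/kyr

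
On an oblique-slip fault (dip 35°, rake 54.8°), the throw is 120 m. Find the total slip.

dip-slip = throw / sin(dip) = 120 / sin(35°) = 209.2 m
net slip = dip-slip / sin(rake) = 209.2 / sin(54.8°) = 256 m

256 m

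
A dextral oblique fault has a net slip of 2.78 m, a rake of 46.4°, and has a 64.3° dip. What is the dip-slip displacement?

dip-slip = net slip × sin(rake) = 2.78 m × sin(46.4°) = 2.01 m

2.01 m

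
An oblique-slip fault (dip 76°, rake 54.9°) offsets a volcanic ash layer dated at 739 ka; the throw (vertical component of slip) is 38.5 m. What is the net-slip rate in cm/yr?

dip-slip = throw / sin(dip) = 38.5 / sin(76°) = 39.68 m
net slip = dip-slip / sin(rake) = 39.68 / sin(54.9°) = 48.50 m
rate = 48.50 m / 739 ka = 0.0000656 m/yr = 0.00656 cm/yr

0.00656 cm/yr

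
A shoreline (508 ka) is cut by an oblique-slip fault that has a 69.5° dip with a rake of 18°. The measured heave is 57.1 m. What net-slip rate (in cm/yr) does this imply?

dip-slip = heave / cos(dip) = 57.1 / cos(69.5°) = 163 m
net slip = dip-slip / sin(rake) = 163 / sin(18°) = 527.6 m
rate = 527.6 m / 508 ka = 0.00104 m/yr = 0.104 cm/yr

0.104 cm/yr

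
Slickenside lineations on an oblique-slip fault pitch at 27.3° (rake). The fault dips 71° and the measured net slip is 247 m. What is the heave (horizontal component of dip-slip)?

dip-slip = net slip × sin(rake) = 247 m × sin(27.3°) = 113.3 m
heave = dip-slip × cos(dip) = 113.3 × cos(71°) = 36.9 m

36.9 m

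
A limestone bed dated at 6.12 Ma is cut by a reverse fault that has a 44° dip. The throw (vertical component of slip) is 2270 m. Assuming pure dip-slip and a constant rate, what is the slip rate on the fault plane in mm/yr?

0.534 mm/yr

dip-slip = throw / sin(dip) = 2270 m / sin(44°) = 3268 m
rate = 3268 m / 6.12 Ma = 0.000534 m/yr = 0.534 mm/yr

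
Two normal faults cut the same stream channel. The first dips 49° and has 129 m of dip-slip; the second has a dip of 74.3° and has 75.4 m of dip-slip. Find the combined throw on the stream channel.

throw_A = 129 × sin(49°) = 97.36 m
throw_B = 75.4 × sin(74.3°) = 72.59 m
total = 97.36 + 72.59 = 170 m

170 m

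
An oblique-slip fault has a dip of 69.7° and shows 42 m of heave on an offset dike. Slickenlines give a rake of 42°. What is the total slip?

181 m

dip-slip = heave / cos(dip) = 42 / cos(69.7°) = 121.1 m
net slip = dip-slip / sin(rake) = 121.1 / sin(42°) = 181 m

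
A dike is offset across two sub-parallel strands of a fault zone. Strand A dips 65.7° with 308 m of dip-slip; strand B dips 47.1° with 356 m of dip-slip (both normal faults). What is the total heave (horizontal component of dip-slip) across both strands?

369 m

heave_A = 308 × cos(65.7°) = 126.7 m
heave_B = 356 × cos(47.1°) = 242.3 m
total = 126.7 + 242.3 = 369 m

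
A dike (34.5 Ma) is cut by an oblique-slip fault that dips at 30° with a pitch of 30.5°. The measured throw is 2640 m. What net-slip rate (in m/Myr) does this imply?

302 m/Myr

dip-slip = throw / sin(dip) = 2640 / sin(30°) = 5280 m
net slip = dip-slip / sin(rake) = 5280 / sin(30.5°) = 10400 m
rate = 10400 m / 34.5 Ma = 0.000302 m/yr = 302 m/Myr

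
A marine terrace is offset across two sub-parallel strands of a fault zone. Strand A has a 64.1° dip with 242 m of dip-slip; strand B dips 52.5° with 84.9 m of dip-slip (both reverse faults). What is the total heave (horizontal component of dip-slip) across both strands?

heave_A = 242 × cos(64.1°) = 105.7 m
heave_B = 84.9 × cos(52.5°) = 51.68 m
total = 105.7 + 51.68 = 157 m

157 m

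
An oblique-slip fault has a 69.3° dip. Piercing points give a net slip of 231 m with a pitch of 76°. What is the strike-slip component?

55.9 m

strike-slip = net slip × cos(rake) = 231 m × cos(76°) = 55.9 m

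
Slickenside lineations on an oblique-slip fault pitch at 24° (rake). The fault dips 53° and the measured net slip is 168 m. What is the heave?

41.1 m

dip-slip = net slip × sin(rake) = 168 m × sin(24°) = 68.33 m
heave = dip-slip × cos(dip) = 68.33 × cos(53°) = 41.1 m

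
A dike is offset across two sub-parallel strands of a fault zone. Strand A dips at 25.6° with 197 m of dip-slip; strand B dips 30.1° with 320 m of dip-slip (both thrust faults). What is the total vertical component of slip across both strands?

246 m

throw_A = 197 × sin(25.6°) = 85.12 m
throw_B = 320 × sin(30.1°) = 160.5 m
total = 85.12 + 160.5 = 246 m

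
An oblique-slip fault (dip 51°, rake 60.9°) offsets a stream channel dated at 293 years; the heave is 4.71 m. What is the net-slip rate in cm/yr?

2.92 cm/yr

dip-slip = heave / cos(dip) = 4.71 / cos(51°) = 7.484 m
net slip = dip-slip / sin(rake) = 7.484 / sin(60.9°) = 8.565 m
rate = 8.565 m / 293 years = 0.0292 m/yr = 2.92 cm/yr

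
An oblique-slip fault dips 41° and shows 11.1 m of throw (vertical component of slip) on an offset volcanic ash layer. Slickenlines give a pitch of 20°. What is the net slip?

dip-slip = throw / sin(dip) = 11.1 / sin(41°) = 16.92 m
net slip = dip-slip / sin(rake) = 16.92 / sin(20°) = 49.5 m

49.5 m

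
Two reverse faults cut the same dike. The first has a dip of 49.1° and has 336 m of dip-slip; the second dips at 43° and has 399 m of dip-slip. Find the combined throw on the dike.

526 m

throw_A = 336 × sin(49.1°) = 254 m
throw_B = 399 × sin(43°) = 272.1 m
total = 254 + 272.1 = 526 m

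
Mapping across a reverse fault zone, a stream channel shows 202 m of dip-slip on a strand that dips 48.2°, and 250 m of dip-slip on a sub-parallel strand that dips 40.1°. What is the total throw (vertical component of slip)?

312 m

throw_A = 202 × sin(48.2°) = 150.6 m
throw_B = 250 × sin(40.1°) = 161 m
total = 150.6 + 161 = 312 m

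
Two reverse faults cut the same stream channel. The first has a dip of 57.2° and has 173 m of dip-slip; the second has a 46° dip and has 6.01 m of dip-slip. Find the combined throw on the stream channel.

throw_A = 173 × sin(57.2°) = 145.4 m
throw_B = 6.01 × sin(46°) = 4.323 m
total = 145.4 + 4.323 = 150 m

150 m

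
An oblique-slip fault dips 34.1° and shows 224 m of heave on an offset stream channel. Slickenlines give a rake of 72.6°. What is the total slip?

283 m

dip-slip = heave / cos(dip) = 224 / cos(34.1°) = 270.5 m
net slip = dip-slip / sin(rake) = 270.5 / sin(72.6°) = 283 m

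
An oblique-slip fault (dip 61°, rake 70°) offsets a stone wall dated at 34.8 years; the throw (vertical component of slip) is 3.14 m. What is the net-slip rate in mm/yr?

110 mm/yr

dip-slip = throw / sin(dip) = 3.14 / sin(61°) = 3.590 m
net slip = dip-slip / sin(rake) = 3.590 / sin(70°) = 3.821 m
rate = 3.821 m / 34.8 years = 0.110 m/yr = 110 mm/yr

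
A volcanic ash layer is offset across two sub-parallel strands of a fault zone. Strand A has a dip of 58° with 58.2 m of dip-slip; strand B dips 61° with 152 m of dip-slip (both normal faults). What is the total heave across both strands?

heave_A = 58.2 × cos(58°) = 30.84 m
heave_B = 152 × cos(61°) = 73.69 m
total = 30.84 + 73.69 = 105 m

105 m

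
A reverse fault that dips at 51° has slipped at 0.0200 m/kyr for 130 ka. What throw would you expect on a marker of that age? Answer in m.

dip-slip = rate × time = 0.0200 m/kyr × 130 ka = 2.600 m
throw = dip-slip × sin(dip) = 2.600 × sin(51°) = 2.02 m

2.02 m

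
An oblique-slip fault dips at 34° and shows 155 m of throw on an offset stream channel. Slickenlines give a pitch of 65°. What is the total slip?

dip-slip = throw / sin(dip) = 155 / sin(34°) = 277.2 m
net slip = dip-slip / sin(rake) = 277.2 / sin(65°) = 306 m

306 m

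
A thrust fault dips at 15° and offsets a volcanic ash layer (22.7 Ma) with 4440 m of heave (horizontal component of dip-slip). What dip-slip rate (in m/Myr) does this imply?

202 m/Myr

dip-slip = heave / cos(dip) = 4440 m / cos(15°) = 4597 m
rate = 4597 m / 22.7 Ma = 0.000202 m/yr = 202 m/Myr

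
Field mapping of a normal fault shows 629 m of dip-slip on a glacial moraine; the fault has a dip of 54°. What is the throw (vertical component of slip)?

throw = dip-slip × sin(dip) = 629 m × sin(54°) = 509 m

509 m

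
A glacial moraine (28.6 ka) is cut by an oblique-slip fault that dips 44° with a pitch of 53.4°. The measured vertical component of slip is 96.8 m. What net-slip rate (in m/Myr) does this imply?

6070 m/Myr

dip-slip = throw / sin(dip) = 96.8 / sin(44°) = 139.3 m
net slip = dip-slip / sin(rake) = 139.3 / sin(53.4°) = 173.6 m
rate = 173.6 m / 28.6 ka = 0.00607 m/yr = 6070 m/Myr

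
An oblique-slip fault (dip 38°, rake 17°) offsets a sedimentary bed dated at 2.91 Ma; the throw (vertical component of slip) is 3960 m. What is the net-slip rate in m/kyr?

dip-slip = throw / sin(dip) = 3960 / sin(38°) = 6432 m
net slip = dip-slip / sin(rake) = 6432 / sin(17°) = 22000 m
rate = 22000 m / 2.91 Ma = 0.00756 m/yr = 7.56 m/kyr

7.56 m/kyr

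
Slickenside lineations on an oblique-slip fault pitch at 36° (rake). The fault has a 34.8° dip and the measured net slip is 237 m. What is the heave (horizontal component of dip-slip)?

114 m

dip-slip = net slip × sin(rake) = 237 m × sin(36°) = 139.3 m
heave = dip-slip × cos(dip) = 139.3 × cos(34.8°) = 114 m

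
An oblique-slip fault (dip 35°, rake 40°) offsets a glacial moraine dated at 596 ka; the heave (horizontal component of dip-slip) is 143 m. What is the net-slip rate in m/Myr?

456 m/Myr

dip-slip = heave / cos(dip) = 143 / cos(35°) = 174.6 m
net slip = dip-slip / sin(rake) = 174.6 / sin(40°) = 271.6 m
rate = 271.6 m / 596 ka = 0.000456 m/yr = 456 m/Myr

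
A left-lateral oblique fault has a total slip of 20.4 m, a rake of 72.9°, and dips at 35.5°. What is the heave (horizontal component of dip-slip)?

dip-slip = net slip × sin(rake) = 20.4 m × sin(72.9°) = 19.50 m
heave = dip-slip × cos(dip) = 19.50 × cos(35.5°) = 15.9 m

15.9 m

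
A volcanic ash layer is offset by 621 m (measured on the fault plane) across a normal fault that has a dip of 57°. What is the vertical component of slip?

521 m

throw = dip-slip × sin(dip) = 621 m × sin(57°) = 521 m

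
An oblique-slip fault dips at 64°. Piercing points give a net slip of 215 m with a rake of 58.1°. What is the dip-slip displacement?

183 m

dip-slip = net slip × sin(rake) = 215 m × sin(58.1°) = 183 m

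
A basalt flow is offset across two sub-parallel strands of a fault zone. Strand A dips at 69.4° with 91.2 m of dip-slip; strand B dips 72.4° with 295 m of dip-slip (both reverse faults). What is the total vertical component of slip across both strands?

367 m

throw_A = 91.2 × sin(69.4°) = 85.37 m
throw_B = 295 × sin(72.4°) = 281.2 m
total = 85.37 + 281.2 = 367 m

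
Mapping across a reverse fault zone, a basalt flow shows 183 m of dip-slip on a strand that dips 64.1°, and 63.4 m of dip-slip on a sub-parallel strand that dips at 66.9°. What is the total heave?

heave_A = 183 × cos(64.1°) = 79.93 m
heave_B = 63.4 × cos(66.9°) = 24.87 m
total = 79.93 + 24.87 = 105 m

105 m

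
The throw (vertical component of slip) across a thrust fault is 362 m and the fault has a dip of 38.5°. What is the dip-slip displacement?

dip-slip = throw / sin(dip) = 362 / sin(38.5°) = 582 m

582 m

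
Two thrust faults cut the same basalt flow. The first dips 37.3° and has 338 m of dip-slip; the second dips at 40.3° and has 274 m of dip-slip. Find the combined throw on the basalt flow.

throw_A = 338 × sin(37.3°) = 204.8 m
throw_B = 274 × sin(40.3°) = 177.2 m
total = 204.8 + 177.2 = 382 m

382 m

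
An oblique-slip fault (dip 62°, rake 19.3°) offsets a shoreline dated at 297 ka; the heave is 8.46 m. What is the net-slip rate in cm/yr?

dip-slip = heave / cos(dip) = 8.46 / cos(62°) = 18.02 m
net slip = dip-slip / sin(rake) = 18.02 / sin(19.3°) = 54.52 m
rate = 54.52 m / 297 ka = 0.000184 m/yr = 0.0184 cm/yr

0.0184 cm/yr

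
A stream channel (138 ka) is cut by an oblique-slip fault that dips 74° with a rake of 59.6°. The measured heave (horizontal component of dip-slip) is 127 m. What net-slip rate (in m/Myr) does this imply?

3870 m/Myr

dip-slip = heave / cos(dip) = 127 / cos(74°) = 460.8 m
net slip = dip-slip / sin(rake) = 460.8 / sin(59.6°) = 534.2 m
rate = 534.2 m / 138 ka = 0.00387 m/yr = 3870 m/Myr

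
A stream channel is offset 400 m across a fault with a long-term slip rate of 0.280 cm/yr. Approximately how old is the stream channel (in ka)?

143 ka

age = offset / rate = 400 m / (0.280 cm/yr) = 143000 yr = 143 ka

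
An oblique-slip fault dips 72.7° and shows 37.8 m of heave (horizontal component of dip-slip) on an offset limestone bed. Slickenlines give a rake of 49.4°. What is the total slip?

167 m

dip-slip = heave / cos(dip) = 37.8 / cos(72.7°) = 127.1 m
net slip = dip-slip / sin(rake) = 127.1 / sin(49.4°) = 167 m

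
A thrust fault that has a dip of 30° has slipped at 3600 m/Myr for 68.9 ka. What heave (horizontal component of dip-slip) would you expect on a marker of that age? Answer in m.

215 m

dip-slip = rate × time = 3600 m/Myr × 68.9 ka = 248 m
heave = dip-slip × cos(dip) = 248 × cos(30°) = 215 m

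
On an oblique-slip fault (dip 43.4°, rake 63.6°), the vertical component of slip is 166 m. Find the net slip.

dip-slip = throw / sin(dip) = 166 / sin(43.4°) = 241.6 m
net slip = dip-slip / sin(rake) = 241.6 / sin(63.6°) = 270 m

270 m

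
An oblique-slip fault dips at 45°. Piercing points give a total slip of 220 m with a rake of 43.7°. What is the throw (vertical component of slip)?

dip-slip = net slip × sin(rake) = 220 m × sin(43.7°) = 152 m
throw = dip-slip × sin(dip) = 152 × sin(45°) = 107 m

107 m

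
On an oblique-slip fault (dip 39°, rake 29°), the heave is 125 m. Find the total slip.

332 m

dip-slip = heave / cos(dip) = 125 / cos(39°) = 160.8 m
net slip = dip-slip / sin(rake) = 160.8 / sin(29°) = 332 m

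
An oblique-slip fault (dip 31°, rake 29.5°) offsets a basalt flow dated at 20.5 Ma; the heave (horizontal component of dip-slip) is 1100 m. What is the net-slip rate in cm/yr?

0.0127 cm/yr

dip-slip = heave / cos(dip) = 1100 / cos(31°) = 1283 m
net slip = dip-slip / sin(rake) = 1283 / sin(29.5°) = 2606 m
rate = 2606 m / 20.5 Ma = 0.000127 m/yr = 0.0127 cm/yr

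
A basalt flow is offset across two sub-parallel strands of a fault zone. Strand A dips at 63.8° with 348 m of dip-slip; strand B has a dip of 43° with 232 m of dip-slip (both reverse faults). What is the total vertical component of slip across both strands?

throw_A = 348 × sin(63.8°) = 312.2 m
throw_B = 232 × sin(43°) = 158.2 m
total = 312.2 + 158.2 = 470 m

470 m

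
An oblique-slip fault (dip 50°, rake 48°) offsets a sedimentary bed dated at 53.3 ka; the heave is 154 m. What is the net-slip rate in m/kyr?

dip-slip = heave / cos(dip) = 154 / cos(50°) = 239.6 m
net slip = dip-slip / sin(rake) = 239.6 / sin(48°) = 322.4 m
rate = 322.4 m / 53.3 ka = 0.00605 m/yr = 6.05 m/kyr

6.05 m/kyr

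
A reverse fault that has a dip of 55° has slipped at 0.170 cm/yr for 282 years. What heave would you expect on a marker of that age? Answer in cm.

27.5 cm

dip-slip = rate × time = 0.170 cm/yr × 282 years = 0.4794 m
heave = dip-slip × cos(dip) = 0.4794 × cos(55°) = 0.275 m = 27.5 cm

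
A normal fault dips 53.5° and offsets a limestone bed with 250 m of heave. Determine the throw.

338 m

throw = heave × tan(dip) = 250 × tan(53.5°) = 338 m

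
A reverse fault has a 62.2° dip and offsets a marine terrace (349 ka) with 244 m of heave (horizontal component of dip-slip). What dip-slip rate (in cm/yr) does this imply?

dip-slip = heave / cos(dip) = 244 m / cos(62.2°) = 523.2 m
rate = 523.2 m / 349 ka = 0.00150 m/yr = 0.150 cm/yr

0.150 cm/yr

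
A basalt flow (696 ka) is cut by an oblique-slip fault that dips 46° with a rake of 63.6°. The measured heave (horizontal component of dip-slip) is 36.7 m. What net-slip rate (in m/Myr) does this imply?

dip-slip = heave / cos(dip) = 36.7 / cos(46°) = 52.83 m
net slip = dip-slip / sin(rake) = 52.83 / sin(63.6°) = 58.98 m
rate = 58.98 m / 696 ka = 0.0000847 m/yr = 84.7 m/Myr

84.7 m/Myr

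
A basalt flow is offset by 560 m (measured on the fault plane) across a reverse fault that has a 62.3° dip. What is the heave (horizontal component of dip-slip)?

260 m

heave = dip-slip × cos(dip) = 560 m × cos(62.3°) = 260 m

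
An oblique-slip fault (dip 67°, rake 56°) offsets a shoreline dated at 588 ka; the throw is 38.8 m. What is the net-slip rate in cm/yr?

0.00865 cm/yr

dip-slip = throw / sin(dip) = 38.8 / sin(67°) = 42.15 m
net slip = dip-slip / sin(rake) = 42.15 / sin(56°) = 50.84 m
rate = 50.84 m / 588 ka = 0.0000865 m/yr = 0.00865 cm/yr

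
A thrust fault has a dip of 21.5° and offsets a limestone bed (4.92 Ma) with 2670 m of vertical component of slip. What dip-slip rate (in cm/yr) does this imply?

0.148 cm/yr

dip-slip = throw / sin(dip) = 2670 m / sin(21.5°) = 7285 m
rate = 7285 m / 4.92 Ma = 0.00148 m/yr = 0.148 cm/yr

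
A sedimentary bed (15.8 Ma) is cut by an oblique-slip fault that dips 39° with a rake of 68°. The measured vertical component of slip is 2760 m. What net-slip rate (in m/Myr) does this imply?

299 m/Myr

dip-slip = throw / sin(dip) = 2760 / sin(39°) = 4386 m
net slip = dip-slip / sin(rake) = 4386 / sin(68°) = 4730 m
rate = 4730 m / 15.8 Ma = 0.000299 m/yr = 299 m/Myr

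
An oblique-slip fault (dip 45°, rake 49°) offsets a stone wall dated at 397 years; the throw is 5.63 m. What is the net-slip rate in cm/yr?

2.66 cm/yr

dip-slip = throw / sin(dip) = 5.63 / sin(45°) = 7.962 m
net slip = dip-slip / sin(rake) = 7.962 / sin(49°) = 10.55 m
rate = 10.55 m / 397 years = 0.0266 m/yr = 2.66 cm/yr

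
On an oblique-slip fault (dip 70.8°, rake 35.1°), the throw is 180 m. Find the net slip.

331 m

dip-slip = throw / sin(dip) = 180 / sin(70.8°) = 190.6 m
net slip = dip-slip / sin(rake) = 190.6 / sin(35.1°) = 331 m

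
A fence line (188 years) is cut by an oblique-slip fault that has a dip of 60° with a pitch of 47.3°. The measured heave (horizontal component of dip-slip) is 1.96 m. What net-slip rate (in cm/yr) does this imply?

dip-slip = heave / cos(dip) = 1.96 / cos(60°) = 3.920 m
net slip = dip-slip / sin(rake) = 3.920 / sin(47.3°) = 5.334 m
rate = 5.334 m / 188 years = 0.0284 m/yr = 2.84 cm/yr

2.84 cm/yr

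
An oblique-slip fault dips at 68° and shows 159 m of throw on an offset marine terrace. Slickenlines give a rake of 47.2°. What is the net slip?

234 m

dip-slip = throw / sin(dip) = 159 / sin(68°) = 171.5 m
net slip = dip-slip / sin(rake) = 171.5 / sin(47.2°) = 234 m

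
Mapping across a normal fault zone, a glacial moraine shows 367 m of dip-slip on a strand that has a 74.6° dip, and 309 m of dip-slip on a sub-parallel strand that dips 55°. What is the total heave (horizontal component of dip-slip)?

heave_A = 367 × cos(74.6°) = 97.46 m
heave_B = 309 × cos(55°) = 177.2 m
total = 97.46 + 177.2 = 275 m

275 m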